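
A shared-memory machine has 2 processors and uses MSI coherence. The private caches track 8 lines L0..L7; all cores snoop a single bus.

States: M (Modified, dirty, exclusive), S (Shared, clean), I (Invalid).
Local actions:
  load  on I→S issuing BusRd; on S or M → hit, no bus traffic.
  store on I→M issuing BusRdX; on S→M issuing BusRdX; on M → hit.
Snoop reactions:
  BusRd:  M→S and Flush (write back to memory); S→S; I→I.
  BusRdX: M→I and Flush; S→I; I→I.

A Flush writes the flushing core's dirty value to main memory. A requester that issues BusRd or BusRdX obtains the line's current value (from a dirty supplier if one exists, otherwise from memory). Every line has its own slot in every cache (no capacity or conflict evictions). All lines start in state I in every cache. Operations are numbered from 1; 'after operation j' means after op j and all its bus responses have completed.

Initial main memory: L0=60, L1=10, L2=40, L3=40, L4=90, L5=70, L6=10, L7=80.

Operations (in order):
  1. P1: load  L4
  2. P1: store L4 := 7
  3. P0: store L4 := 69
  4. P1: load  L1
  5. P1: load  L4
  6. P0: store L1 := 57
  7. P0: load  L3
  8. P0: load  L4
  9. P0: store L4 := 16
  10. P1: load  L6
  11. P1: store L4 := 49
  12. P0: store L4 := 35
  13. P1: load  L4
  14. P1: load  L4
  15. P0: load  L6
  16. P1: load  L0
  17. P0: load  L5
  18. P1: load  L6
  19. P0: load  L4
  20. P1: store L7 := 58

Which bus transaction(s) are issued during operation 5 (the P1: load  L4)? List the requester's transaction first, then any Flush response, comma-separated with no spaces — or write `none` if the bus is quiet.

step 1: P1: load  L4  ⟶  IS  (L4)  txn=BusRd  M[L4]=90
step 2: P1: store L4 := 7  ⟶  IM  (L4)  txn=BusRdX  M[L4]=90
step 3: P0: store L4 := 69  ⟶  MI  (L4)  txn=BusRdX+Flush  M[L4]=7
step 4: P1: load  L1  ⟶  IS  (L1)  txn=BusRd  M[L1]=10
step 5: P1: load  L4  ⟶  SS  (L4)  txn=BusRd+Flush  M[L4]=69
step 6: P0: store L1 := 57  ⟶  MI  (L1)  txn=BusRdX  M[L1]=10
step 7: P0: load  L3  ⟶  SI  (L3)  txn=BusRd  M[L3]=40
step 8: P0: load  L4  ⟶  SS  (L4)  txn=∅  M[L4]=69
step 9: P0: store L4 := 16  ⟶  MI  (L4)  txn=BusRdX  M[L4]=69
step 10: P1: load  L6  ⟶  IS  (L6)  txn=BusRd  M[L6]=10
step 11: P1: store L4 := 49  ⟶  IM  (L4)  txn=BusRdX+Flush  M[L4]=16
step 12: P0: store L4 := 35  ⟶  MI  (L4)  txn=BusRdX+Flush  M[L4]=49
step 13: P1: load  L4  ⟶  SS  (L4)  txn=BusRd+Flush  M[L4]=35
step 14: P1: load  L4  ⟶  SS  (L4)  txn=∅  M[L4]=35
step 15: P0: load  L6  ⟶  SS  (L6)  txn=BusRd  M[L6]=10
step 16: P1: load  L0  ⟶  IS  (L0)  txn=BusRd  M[L0]=60
step 17: P0: load  L5  ⟶  SI  (L5)  txn=BusRd  M[L5]=70
step 18: P1: load  L6  ⟶  SS  (L6)  txn=∅  M[L6]=10
step 19: P0: load  L4  ⟶  SS  (L4)  txn=∅  M[L4]=35
step 20: P1: store L7 := 58  ⟶  IM  (L7)  txn=BusRdX  M[L7]=80

bus = BusRd,Flush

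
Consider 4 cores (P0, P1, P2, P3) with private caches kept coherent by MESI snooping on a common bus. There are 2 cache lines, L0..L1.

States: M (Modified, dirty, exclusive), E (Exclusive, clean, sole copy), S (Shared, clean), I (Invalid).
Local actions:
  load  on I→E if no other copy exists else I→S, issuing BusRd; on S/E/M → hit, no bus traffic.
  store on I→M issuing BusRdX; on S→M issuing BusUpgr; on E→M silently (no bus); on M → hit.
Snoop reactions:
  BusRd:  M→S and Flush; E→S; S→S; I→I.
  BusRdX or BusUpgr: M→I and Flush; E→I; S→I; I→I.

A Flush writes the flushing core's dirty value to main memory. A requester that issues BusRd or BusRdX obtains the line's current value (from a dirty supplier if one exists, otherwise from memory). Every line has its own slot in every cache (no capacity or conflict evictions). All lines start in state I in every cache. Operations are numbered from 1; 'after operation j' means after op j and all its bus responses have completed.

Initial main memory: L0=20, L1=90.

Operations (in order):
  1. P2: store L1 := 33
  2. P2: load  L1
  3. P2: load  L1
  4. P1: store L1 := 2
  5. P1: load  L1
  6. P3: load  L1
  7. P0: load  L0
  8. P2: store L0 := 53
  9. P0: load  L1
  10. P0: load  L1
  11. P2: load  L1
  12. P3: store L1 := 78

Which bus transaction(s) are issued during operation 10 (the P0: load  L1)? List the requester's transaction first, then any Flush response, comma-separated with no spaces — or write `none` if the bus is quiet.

step 1: P2: store L1 := 33  ⟶  IIMI  (L1)  txn=BusRdX  M[L1]=90
step 2: P2: load  L1  ⟶  IIMI  (L1)  txn=∅  M[L1]=90
step 3: P2: load  L1  ⟶  IIMI  (L1)  txn=∅  M[L1]=90
step 4: P1: store L1 := 2  ⟶  IMII  (L1)  txn=BusRdX+Flush  M[L1]=33
step 5: P1: load  L1  ⟶  IMII  (L1)  txn=∅  M[L1]=33
step 6: P3: load  L1  ⟶  ISIS  (L1)  txn=BusRd+Flush  M[L1]=2
step 7: P0: load  L0  ⟶  EIII  (L0)  txn=BusRd  M[L0]=20
step 8: P2: store L0 := 53  ⟶  IIMI  (L0)  txn=BusRdX  M[L0]=20
step 9: P0: load  L1  ⟶  SSIS  (L1)  txn=BusRd  M[L1]=2
step 10: P0: load  L1  ⟶  SSIS  (L1)  txn=∅  M[L1]=2
step 11: P2: load  L1  ⟶  SSSS  (L1)  txn=BusRd  M[L1]=2
step 12: P3: store L1 := 78  ⟶  IIIM  (L1)  txn=BusUpgr  M[L1]=2

bus = none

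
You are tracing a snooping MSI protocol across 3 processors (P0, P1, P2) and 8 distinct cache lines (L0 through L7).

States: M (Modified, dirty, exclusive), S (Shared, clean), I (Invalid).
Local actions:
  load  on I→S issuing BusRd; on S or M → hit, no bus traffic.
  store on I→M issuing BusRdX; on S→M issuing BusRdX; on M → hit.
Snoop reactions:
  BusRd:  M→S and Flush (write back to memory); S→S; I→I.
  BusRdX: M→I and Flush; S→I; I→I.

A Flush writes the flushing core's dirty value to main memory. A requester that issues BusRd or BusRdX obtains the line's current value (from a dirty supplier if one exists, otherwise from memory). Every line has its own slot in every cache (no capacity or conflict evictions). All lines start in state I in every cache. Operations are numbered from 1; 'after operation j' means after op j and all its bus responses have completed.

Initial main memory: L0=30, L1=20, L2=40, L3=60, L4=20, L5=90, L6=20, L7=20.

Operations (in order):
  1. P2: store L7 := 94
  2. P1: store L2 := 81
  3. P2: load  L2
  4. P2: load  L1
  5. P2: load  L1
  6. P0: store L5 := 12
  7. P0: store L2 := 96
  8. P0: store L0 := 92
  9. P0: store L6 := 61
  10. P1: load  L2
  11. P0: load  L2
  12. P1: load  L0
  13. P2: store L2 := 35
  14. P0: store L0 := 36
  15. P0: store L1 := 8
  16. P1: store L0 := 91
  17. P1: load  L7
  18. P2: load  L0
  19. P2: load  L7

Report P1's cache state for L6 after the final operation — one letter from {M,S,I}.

[1] P2: store L7 := 94 | P0:I, P1:I, P2:M(94) | bus: BusRdX
[2] P1: store L2 := 81 | P0:I, P1:M(81), P2:I | bus: BusRdX
[3] P2: load  L2 | P0:I, P1:S(81), P2:S(81) | bus: BusRd,Flush
[4] P2: load  L1 | P0:I, P1:I, P2:S(20) | bus: BusRd
[5] P2: load  L1 | P0:I, P1:I, P2:S(20) | bus: none
[6] P0: store L5 := 12 | P0:M(12), P1:I, P2:I | bus: BusRdX
[7] P0: store L2 := 96 | P0:M(96), P1:I, P2:I | bus: BusRdX
[8] P0: store L0 := 92 | P0:M(92), P1:I, P2:I | bus: BusRdX
[9] P0: store L6 := 61 | P0:M(61), P1:I, P2:I | bus: BusRdX
[10] P1: load  L2 | P0:S(96), P1:S(96), P2:I | bus: BusRd,Flush
[11] P0: load  L2 | P0:S(96), P1:S(96), P2:I | bus: none
[12] P1: load  L0 | P0:S(92), P1:S(92), P2:I | bus: BusRd,Flush
[13] P2: store L2 := 35 | P0:I, P1:I, P2:M(35) | bus: BusRdX
[14] P0: store L0 := 36 | P0:M(36), P1:I, P2:I | bus: BusRdX
[15] P0: store L1 := 8 | P0:M(8), P1:I, P2:I | bus: BusRdX
[16] P1: store L0 := 91 | P0:I, P1:M(91), P2:I | bus: BusRdX,Flush
[17] P1: load  L7 | P0:I, P1:S(94), P2:S(94) | bus: BusRd,Flush
[18] P2: load  L0 | P0:I, P1:S(91), P2:S(91) | bus: BusRd,Flush
[19] P2: load  L7 | P0:I, P1:S(94), P2:S(94) | bus: none

state = I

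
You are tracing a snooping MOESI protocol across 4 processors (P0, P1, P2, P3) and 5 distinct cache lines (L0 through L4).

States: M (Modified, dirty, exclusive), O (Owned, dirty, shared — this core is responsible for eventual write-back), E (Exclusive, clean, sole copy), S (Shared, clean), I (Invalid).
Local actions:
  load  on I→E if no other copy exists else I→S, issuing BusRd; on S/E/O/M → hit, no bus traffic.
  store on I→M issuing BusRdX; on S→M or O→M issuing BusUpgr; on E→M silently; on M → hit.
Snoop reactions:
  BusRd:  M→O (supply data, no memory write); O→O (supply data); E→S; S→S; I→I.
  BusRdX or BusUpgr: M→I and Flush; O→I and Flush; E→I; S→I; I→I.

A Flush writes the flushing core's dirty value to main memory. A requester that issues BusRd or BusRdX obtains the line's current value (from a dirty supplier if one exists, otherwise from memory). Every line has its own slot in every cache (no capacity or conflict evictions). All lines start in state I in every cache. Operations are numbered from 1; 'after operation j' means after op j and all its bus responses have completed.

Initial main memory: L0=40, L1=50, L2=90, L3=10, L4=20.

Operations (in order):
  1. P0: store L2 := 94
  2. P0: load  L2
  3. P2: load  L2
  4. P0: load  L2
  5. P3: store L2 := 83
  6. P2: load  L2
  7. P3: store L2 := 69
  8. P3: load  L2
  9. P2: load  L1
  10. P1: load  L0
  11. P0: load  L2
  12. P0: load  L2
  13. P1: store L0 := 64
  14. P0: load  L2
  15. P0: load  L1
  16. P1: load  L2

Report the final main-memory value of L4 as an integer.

step 1: P0: store L2 := 94  ⟶  MIII  (L2)  txn=BusRdX  M[L2]=90
step 2: P0: load  L2  ⟶  MIII  (L2)  txn=∅  M[L2]=90
step 3: P2: load  L2  ⟶  OISI  (L2)  txn=BusRd  M[L2]=90
step 4: P0: load  L2  ⟶  OISI  (L2)  txn=∅  M[L2]=90
step 5: P3: store L2 := 83  ⟶  IIIM  (L2)  txn=BusRdX+Flush  M[L2]=94
step 6: P2: load  L2  ⟶  IISO  (L2)  txn=BusRd  M[L2]=94
step 7: P3: store L2 := 69  ⟶  IIIM  (L2)  txn=BusUpgr  M[L2]=94
step 8: P3: load  L2  ⟶  IIIM  (L2)  txn=∅  M[L2]=94
step 9: P2: load  L1  ⟶  IIEI  (L1)  txn=BusRd  M[L1]=50
step 10: P1: load  L0  ⟶  IEII  (L0)  txn=BusRd  M[L0]=40
step 11: P0: load  L2  ⟶  SIIO  (L2)  txn=BusRd  M[L2]=94
step 12: P0: load  L2  ⟶  SIIO  (L2)  txn=∅  M[L2]=94
step 13: P1: store L0 := 64  ⟶  IMII  (L0)  txn=∅  M[L0]=40
step 14: P0: load  L2  ⟶  SIIO  (L2)  txn=∅  M[L2]=94
step 15: P0: load  L1  ⟶  SISI  (L1)  txn=BusRd  M[L1]=50
step 16: P1: load  L2  ⟶  SSIO  (L2)  txn=BusRd  M[L2]=94

memory[L4] = 20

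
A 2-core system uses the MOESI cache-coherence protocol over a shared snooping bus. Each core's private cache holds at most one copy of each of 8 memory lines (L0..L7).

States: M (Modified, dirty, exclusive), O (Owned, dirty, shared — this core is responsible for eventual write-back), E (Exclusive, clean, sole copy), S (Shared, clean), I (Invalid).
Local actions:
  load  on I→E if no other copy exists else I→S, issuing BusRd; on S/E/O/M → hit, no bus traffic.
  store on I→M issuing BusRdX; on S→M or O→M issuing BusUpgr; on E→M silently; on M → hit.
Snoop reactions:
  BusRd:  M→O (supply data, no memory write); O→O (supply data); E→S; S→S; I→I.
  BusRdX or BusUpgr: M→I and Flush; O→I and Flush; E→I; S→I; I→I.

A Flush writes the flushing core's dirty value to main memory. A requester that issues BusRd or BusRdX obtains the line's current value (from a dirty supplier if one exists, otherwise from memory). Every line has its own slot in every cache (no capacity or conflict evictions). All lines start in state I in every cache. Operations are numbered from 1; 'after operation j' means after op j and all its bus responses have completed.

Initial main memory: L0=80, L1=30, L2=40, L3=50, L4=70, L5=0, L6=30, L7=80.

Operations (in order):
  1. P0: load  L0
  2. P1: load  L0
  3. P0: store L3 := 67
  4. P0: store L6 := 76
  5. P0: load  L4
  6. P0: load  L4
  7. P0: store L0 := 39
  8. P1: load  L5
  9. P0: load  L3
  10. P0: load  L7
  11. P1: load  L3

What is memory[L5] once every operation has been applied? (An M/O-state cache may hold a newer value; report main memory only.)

memory[L5] = 0

[1] P0: load  L0 | P0:E(80), P1:I | bus: BusRd
[2] P1: load  L0 | P0:S(80), P1:S(80) | bus: BusRd
[3] P0: store L3 := 67 | P0:M(67), P1:I | bus: BusRdX
[4] P0: store L6 := 76 | P0:M(76), P1:I | bus: BusRdX
[5] P0: load  L4 | P0:E(70), P1:I | bus: BusRd
[6] P0: load  L4 | P0:E(70), P1:I | bus: none
[7] P0: store L0 := 39 | P0:M(39), P1:I | bus: BusUpgr
[8] P1: load  L5 | P0:I, P1:E(0) | bus: BusRd
[9] P0: load  L3 | P0:M(67), P1:I | bus: none
[10] P0: load  L7 | P0:E(80), P1:I | bus: BusRd
[11] P1: load  L3 | P0:O(67), P1:S(67) | bus: BusRd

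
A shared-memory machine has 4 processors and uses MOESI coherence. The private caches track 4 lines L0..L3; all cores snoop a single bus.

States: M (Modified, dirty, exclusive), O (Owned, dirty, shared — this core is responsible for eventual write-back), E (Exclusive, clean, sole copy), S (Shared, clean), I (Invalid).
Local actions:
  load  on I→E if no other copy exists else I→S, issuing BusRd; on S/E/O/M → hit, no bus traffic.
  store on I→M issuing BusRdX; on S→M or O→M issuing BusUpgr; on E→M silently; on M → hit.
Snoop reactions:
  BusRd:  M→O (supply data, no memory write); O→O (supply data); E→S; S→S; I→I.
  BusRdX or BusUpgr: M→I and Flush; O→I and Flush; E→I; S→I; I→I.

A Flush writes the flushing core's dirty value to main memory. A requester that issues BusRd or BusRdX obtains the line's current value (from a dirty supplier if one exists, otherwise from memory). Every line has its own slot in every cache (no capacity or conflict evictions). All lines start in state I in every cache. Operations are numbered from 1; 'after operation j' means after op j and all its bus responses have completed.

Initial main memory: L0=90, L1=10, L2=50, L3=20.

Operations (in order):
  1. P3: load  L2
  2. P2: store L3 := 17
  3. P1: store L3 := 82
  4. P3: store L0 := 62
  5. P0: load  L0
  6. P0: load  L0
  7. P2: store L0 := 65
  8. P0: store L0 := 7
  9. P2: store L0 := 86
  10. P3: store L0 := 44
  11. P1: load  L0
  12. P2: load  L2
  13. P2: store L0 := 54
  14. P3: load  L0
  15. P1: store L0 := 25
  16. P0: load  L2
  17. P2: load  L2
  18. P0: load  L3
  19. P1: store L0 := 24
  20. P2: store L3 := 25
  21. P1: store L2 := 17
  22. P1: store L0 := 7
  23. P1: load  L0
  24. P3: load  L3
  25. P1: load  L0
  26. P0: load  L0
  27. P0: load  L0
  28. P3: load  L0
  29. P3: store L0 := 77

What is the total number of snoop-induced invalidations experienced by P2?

step 1: P3: load  L2  ⟶  IIIE  (L2)  txn=BusRd  M[L2]=50
step 2: P2: store L3 := 17  ⟶  IIMI  (L3)  txn=BusRdX  M[L3]=20
step 3: P1: store L3 := 82  ⟶  IMII  (L3)  txn=BusRdX+Flush  M[L3]=17
step 4: P3: store L0 := 62  ⟶  IIIM  (L0)  txn=BusRdX  M[L0]=90
step 5: P0: load  L0  ⟶  SIIO  (L0)  txn=BusRd  M[L0]=90
step 6: P0: load  L0  ⟶  SIIO  (L0)  txn=∅  M[L0]=90
step 7: P2: store L0 := 65  ⟶  IIMI  (L0)  txn=BusRdX+Flush  M[L0]=62
step 8: P0: store L0 := 7  ⟶  MIII  (L0)  txn=BusRdX+Flush  M[L0]=65
step 9: P2: store L0 := 86  ⟶  IIMI  (L0)  txn=BusRdX+Flush  M[L0]=7
step 10: P3: store L0 := 44  ⟶  IIIM  (L0)  txn=BusRdX+Flush  M[L0]=86
step 11: P1: load  L0  ⟶  ISIO  (L0)  txn=BusRd  M[L0]=86
step 12: P2: load  L2  ⟶  IISS  (L2)  txn=BusRd  M[L2]=50
step 13: P2: store L0 := 54  ⟶  IIMI  (L0)  txn=BusRdX+Flush  M[L0]=44
step 14: P3: load  L0  ⟶  IIOS  (L0)  txn=BusRd  M[L0]=44
step 15: P1: store L0 := 25  ⟶  IMII  (L0)  txn=BusRdX+Flush  M[L0]=54
step 16: P0: load  L2  ⟶  SISS  (L2)  txn=BusRd  M[L2]=50
step 17: P2: load  L2  ⟶  SISS  (L2)  txn=∅  M[L2]=50
step 18: P0: load  L3  ⟶  SOII  (L3)  txn=BusRd  M[L3]=17
step 19: P1: store L0 := 24  ⟶  IMII  (L0)  txn=∅  M[L0]=54
step 20: P2: store L3 := 25  ⟶  IIMI  (L3)  txn=BusRdX+Flush  M[L3]=82
step 21: P1: store L2 := 17  ⟶  IMII  (L2)  txn=BusRdX  M[L2]=50
step 22: P1: store L0 := 7  ⟶  IMII  (L0)  txn=∅  M[L0]=54
step 23: P1: load  L0  ⟶  IMII  (L0)  txn=∅  M[L0]=54
step 24: P3: load  L3  ⟶  IIOS  (L3)  txn=BusRd  M[L3]=82
step 25: P1: load  L0  ⟶  IMII  (L0)  txn=∅  M[L0]=54
step 26: P0: load  L0  ⟶  SOII  (L0)  txn=BusRd  M[L0]=54
step 27: P0: load  L0  ⟶  SOII  (L0)  txn=∅  M[L0]=54
step 28: P3: load  L0  ⟶  SOIS  (L0)  txn=BusRd  M[L0]=54
step 29: P3: store L0 := 77  ⟶  IIIM  (L0)  txn=BusUpgr+Flush  M[L0]=7

invalidations = 5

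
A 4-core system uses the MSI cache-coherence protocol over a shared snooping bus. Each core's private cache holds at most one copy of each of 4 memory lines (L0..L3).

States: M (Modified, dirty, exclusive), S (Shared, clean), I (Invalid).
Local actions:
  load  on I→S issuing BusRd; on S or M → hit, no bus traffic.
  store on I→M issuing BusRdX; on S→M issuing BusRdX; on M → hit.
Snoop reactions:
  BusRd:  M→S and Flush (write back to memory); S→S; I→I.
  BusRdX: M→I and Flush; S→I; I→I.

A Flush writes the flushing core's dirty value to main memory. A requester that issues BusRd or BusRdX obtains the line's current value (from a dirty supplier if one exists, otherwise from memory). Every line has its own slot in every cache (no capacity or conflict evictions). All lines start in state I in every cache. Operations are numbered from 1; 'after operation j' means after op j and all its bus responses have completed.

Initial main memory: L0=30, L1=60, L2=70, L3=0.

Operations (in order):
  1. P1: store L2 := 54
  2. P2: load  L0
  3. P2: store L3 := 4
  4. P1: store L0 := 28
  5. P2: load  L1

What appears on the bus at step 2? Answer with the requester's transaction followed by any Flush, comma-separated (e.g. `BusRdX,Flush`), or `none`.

bus = BusRd

  op1 P1: store L2 := 54 → I/M/I/I on L2; bus BusRdX; mem=70
  op2 P2: load  L0 → I/I/S/I on L0; bus BusRd; mem=30
  op3 P2: store L3 := 4 → I/I/M/I on L3; bus BusRdX; mem=0
  op4 P1: store L0 := 28 → I/M/I/I on L0; bus BusRdX; mem=30
  op5 P2: load  L1 → I/I/S/I on L1; bus BusRd; mem=60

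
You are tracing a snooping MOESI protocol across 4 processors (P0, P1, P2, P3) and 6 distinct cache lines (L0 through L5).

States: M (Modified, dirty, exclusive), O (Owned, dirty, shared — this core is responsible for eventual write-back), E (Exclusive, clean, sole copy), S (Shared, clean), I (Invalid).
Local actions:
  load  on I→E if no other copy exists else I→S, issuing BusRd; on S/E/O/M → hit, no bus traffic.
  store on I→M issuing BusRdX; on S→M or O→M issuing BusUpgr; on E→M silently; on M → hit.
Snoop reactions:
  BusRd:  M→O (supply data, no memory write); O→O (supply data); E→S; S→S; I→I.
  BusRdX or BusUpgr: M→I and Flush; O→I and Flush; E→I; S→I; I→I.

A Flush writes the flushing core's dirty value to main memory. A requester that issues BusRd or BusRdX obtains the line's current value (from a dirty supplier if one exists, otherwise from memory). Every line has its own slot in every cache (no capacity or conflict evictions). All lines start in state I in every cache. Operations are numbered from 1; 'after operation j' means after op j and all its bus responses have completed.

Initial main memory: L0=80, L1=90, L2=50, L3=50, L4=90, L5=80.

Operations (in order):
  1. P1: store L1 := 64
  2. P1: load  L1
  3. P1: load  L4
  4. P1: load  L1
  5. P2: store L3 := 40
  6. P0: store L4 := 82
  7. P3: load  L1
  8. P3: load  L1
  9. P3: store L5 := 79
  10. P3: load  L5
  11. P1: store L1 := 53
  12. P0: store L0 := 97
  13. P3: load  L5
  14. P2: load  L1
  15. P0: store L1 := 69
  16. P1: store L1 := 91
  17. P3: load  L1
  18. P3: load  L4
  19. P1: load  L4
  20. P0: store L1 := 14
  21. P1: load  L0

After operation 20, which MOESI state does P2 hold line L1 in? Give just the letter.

1. P1: store L1 := 64  bus=[BusRdX]  L1: P0=I P1=M P2=I P3=I  mem[L1]=90
2. P1: load  L1  bus=[-]  L1: P0=I P1=M P2=I P3=I  mem[L1]=90
3. P1: load  L4  bus=[BusRd]  L4: P0=I P1=E P2=I P3=I  mem[L4]=90
4. P1: load  L1  bus=[-]  L1: P0=I P1=M P2=I P3=I  mem[L1]=90
5. P2: store L3 := 40  bus=[BusRdX]  L3: P0=I P1=I P2=M P3=I  mem[L3]=50
6. P0: store L4 := 82  bus=[BusRdX]  L4: P0=M P1=I P2=I P3=I  mem[L4]=90
7. P3: load  L1  bus=[BusRd]  L1: P0=I P1=O P2=I P3=S  mem[L1]=90
8. P3: load  L1  bus=[-]  L1: P0=I P1=O P2=I P3=S  mem[L1]=90
9. P3: store L5 := 79  bus=[BusRdX]  L5: P0=I P1=I P2=I P3=M  mem[L5]=80
10. P3: load  L5  bus=[-]  L5: P0=I P1=I P2=I P3=M  mem[L5]=80
11. P1: store L1 := 53  bus=[BusUpgr]  L1: P0=I P1=M P2=I P3=I  mem[L1]=90
12. P0: store L0 := 97  bus=[BusRdX]  L0: P0=M P1=I P2=I P3=I  mem[L0]=80
13. P3: load  L5  bus=[-]  L5: P0=I P1=I P2=I P3=M  mem[L5]=80
14. P2: load  L1  bus=[BusRd]  L1: P0=I P1=O P2=S P3=I  mem[L1]=90
15. P0: store L1 := 69  bus=[BusRdX,Flush]  L1: P0=M P1=I P2=I P3=I  mem[L1]=53
16. P1: store L1 := 91  bus=[BusRdX,Flush]  L1: P0=I P1=M P2=I P3=I  mem[L1]=69
17. P3: load  L1  bus=[BusRd]  L1: P0=I P1=O P2=I P3=S  mem[L1]=69
18. P3: load  L4  bus=[BusRd]  L4: P0=O P1=I P2=I P3=S  mem[L4]=90
19. P1: load  L4  bus=[BusRd]  L4: P0=O P1=S P2=I P3=S  mem[L4]=90
20. P0: store L1 := 14  bus=[BusRdX,Flush]  L1: P0=M P1=I P2=I P3=I  mem[L1]=91
21. P1: load  L0  bus=[BusRd]  L0: P0=O P1=S P2=I P3=I  mem[L0]=80

state = I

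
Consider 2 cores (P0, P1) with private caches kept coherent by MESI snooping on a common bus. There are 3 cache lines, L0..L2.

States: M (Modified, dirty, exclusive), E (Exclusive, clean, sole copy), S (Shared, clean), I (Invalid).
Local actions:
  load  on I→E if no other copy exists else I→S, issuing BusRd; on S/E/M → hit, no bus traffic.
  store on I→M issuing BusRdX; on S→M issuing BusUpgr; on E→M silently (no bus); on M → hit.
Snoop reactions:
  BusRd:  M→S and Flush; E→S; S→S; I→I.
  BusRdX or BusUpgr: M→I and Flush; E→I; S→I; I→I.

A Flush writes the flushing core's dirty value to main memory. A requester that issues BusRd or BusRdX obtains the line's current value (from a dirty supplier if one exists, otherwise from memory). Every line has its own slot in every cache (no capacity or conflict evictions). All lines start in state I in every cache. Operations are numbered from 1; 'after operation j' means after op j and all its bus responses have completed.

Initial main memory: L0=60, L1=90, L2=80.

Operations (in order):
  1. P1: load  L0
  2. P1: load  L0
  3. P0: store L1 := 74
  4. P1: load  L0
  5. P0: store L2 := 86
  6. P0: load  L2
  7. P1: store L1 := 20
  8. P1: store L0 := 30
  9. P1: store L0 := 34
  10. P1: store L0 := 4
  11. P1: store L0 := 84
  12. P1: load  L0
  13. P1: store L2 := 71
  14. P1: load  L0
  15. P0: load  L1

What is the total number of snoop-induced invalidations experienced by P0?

invalidations = 2

[1] P1: load  L0 | P0:I, P1:E(60) | bus: BusRd
[2] P1: load  L0 | P0:I, P1:E(60) | bus: none
[3] P0: store L1 := 74 | P0:M(74), P1:I | bus: BusRdX
[4] P1: load  L0 | P0:I, P1:E(60) | bus: none
[5] P0: store L2 := 86 | P0:M(86), P1:I | bus: BusRdX
[6] P0: load  L2 | P0:M(86), P1:I | bus: none
[7] P1: store L1 := 20 | P0:I, P1:M(20) | bus: BusRdX,Flush
[8] P1: store L0 := 30 | P0:I, P1:M(30) | bus: none
[9] P1: store L0 := 34 | P0:I, P1:M(34) | bus: none
[10] P1: store L0 := 4 | P0:I, P1:M(4) | bus: none
[11] P1: store L0 := 84 | P0:I, P1:M(84) | bus: none
[12] P1: load  L0 | P0:I, P1:M(84) | bus: none
[13] P1: store L2 := 71 | P0:I, P1:M(71) | bus: BusRdX,Flush
[14] P1: load  L0 | P0:I, P1:M(84) | bus: none
[15] P0: load  L1 | P0:S(20), P1:S(20) | bus: BusRd,Flush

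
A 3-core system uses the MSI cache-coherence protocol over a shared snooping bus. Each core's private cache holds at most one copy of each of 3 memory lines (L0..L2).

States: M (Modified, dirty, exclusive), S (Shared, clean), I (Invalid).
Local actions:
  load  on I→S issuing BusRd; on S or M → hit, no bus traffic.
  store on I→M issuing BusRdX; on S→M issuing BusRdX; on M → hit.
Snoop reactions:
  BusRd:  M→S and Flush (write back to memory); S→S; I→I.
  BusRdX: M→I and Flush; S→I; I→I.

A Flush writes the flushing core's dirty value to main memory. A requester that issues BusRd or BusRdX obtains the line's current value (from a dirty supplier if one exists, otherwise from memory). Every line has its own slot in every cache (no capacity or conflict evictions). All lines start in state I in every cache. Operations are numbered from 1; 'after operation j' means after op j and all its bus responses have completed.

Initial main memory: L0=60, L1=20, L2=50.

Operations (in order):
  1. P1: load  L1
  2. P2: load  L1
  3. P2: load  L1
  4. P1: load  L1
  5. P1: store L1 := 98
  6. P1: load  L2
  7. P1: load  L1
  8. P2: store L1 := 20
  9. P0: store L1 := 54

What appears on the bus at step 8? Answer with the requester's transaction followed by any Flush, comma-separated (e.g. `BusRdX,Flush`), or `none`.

bus = BusRdX,Flush

1. P1: load  L1  bus=[BusRd]  L1: P0=I P1=S P2=I  mem[L1]=20
2. P2: load  L1  bus=[BusRd]  L1: P0=I P1=S P2=S  mem[L1]=20
3. P2: load  L1  bus=[-]  L1: P0=I P1=S P2=S  mem[L1]=20
4. P1: load  L1  bus=[-]  L1: P0=I P1=S P2=S  mem[L1]=20
5. P1: store L1 := 98  bus=[BusRdX]  L1: P0=I P1=M P2=I  mem[L1]=20
6. P1: load  L2  bus=[BusRd]  L2: P0=I P1=S P2=I  mem[L2]=50
7. P1: load  L1  bus=[-]  L1: P0=I P1=M P2=I  mem[L1]=20
8. P2: store L1 := 20  bus=[BusRdX,Flush]  L1: P0=I P1=I P2=M  mem[L1]=98
9. P0: store L1 := 54  bus=[BusRdX,Flush]  L1: P0=M P1=I P2=I  mem[L1]=20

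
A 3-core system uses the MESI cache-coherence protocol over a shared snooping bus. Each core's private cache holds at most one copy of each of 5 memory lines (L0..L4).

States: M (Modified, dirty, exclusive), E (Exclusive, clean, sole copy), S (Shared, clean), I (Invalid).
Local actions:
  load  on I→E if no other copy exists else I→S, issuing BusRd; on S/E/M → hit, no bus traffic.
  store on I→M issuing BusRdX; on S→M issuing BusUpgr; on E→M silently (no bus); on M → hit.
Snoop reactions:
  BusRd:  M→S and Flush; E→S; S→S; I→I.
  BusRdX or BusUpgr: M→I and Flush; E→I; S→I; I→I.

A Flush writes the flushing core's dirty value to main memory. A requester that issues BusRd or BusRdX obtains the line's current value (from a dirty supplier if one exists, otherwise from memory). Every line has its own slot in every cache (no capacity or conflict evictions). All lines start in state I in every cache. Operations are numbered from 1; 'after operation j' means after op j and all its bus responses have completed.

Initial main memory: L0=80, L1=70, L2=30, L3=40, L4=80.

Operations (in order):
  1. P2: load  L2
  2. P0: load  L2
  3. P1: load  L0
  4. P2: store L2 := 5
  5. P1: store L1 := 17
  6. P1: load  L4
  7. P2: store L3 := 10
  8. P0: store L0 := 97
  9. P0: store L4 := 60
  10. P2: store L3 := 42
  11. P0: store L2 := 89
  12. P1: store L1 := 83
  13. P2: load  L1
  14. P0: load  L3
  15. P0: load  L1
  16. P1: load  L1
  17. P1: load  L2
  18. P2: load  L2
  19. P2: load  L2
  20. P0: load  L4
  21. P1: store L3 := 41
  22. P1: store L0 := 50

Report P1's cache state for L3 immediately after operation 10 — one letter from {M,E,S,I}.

step 1: P2: load  L2  ⟶  IIE  (L2)  txn=BusRd  M[L2]=30
step 2: P0: load  L2  ⟶  SIS  (L2)  txn=BusRd  M[L2]=30
step 3: P1: load  L0  ⟶  IEI  (L0)  txn=BusRd  M[L0]=80
step 4: P2: store L2 := 5  ⟶  IIM  (L2)  txn=BusUpgr  M[L2]=30
step 5: P1: store L1 := 17  ⟶  IMI  (L1)  txn=BusRdX  M[L1]=70
step 6: P1: load  L4  ⟶  IEI  (L4)  txn=BusRd  M[L4]=80
step 7: P2: store L3 := 10  ⟶  IIM  (L3)  txn=BusRdX  M[L3]=40
step 8: P0: store L0 := 97  ⟶  MII  (L0)  txn=BusRdX  M[L0]=80
step 9: P0: store L4 := 60  ⟶  MII  (L4)  txn=BusRdX  M[L4]=80
step 10: P2: store L3 := 42  ⟶  IIM  (L3)  txn=∅  M[L3]=40
step 11: P0: store L2 := 89  ⟶  MII  (L2)  txn=BusRdX+Flush  M[L2]=5
step 12: P1: store L1 := 83  ⟶  IMI  (L1)  txn=∅  M[L1]=70
step 13: P2: load  L1  ⟶  ISS  (L1)  txn=BusRd+Flush  M[L1]=83
step 14: P0: load  L3  ⟶  SIS  (L3)  txn=BusRd+Flush  M[L3]=42
step 15: P0: load  L1  ⟶  SSS  (L1)  txn=BusRd  M[L1]=83
step 16: P1: load  L1  ⟶  SSS  (L1)  txn=∅  M[L1]=83
step 17: P1: load  L2  ⟶  SSI  (L2)  txn=BusRd+Flush  M[L2]=89
step 18: P2: load  L2  ⟶  SSS  (L2)  txn=BusRd  M[L2]=89
step 19: P2: load  L2  ⟶  SSS  (L2)  txn=∅  M[L2]=89
step 20: P0: load  L4  ⟶  MII  (L4)  txn=∅  M[L4]=80
step 21: P1: store L3 := 41  ⟶  IMI  (L3)  txn=BusRdX  M[L3]=42
step 22: P1: store L0 := 50  ⟶  IMI  (L0)  txn=BusRdX+Flush  M[L0]=97

state = I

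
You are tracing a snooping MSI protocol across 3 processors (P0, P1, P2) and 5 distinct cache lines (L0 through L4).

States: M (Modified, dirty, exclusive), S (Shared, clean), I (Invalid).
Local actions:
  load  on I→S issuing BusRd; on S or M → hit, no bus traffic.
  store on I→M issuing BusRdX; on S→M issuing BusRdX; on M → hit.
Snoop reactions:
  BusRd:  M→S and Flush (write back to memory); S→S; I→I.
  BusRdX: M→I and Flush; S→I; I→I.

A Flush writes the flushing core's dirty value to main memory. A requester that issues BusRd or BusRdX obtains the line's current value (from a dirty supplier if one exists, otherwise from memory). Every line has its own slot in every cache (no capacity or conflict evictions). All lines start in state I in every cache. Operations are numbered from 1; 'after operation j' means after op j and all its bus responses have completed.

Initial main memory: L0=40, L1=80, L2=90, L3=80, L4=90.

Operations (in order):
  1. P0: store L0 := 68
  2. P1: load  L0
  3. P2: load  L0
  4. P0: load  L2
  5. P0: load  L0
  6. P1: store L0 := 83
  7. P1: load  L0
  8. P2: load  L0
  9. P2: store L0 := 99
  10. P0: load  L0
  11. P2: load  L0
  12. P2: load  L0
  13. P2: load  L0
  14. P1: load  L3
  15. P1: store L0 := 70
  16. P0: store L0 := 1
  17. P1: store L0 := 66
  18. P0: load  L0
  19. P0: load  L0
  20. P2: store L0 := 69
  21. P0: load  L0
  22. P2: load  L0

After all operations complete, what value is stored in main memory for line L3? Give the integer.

  op1 P0: store L0 := 68 → M/I/I on L0; bus BusRdX; mem=40
  op2 P1: load  L0 → S/S/I on L0; bus BusRd Flush; mem=68
  op3 P2: load  L0 → S/S/S on L0; bus BusRd; mem=68
  op4 P0: load  L2 → S/I/I on L2; bus BusRd; mem=90
  op5 P0: load  L0 → S/S/S on L0; bus (none); mem=68
  op6 P1: store L0 := 83 → I/M/I on L0; bus BusRdX; mem=68
  op7 P1: load  L0 → I/M/I on L0; bus (none); mem=68
  op8 P2: load  L0 → I/S/S on L0; bus BusRd Flush; mem=83
  op9 P2: store L0 := 99 → I/I/M on L0; bus BusRdX; mem=83
  op10 P0: load  L0 → S/I/S on L0; bus BusRd Flush; mem=99
  op11 P2: load  L0 → S/I/S on L0; bus (none); mem=99
  op12 P2: load  L0 → S/I/S on L0; bus (none); mem=99
  op13 P2: load  L0 → S/I/S on L0; bus (none); mem=99
  op14 P1: load  L3 → I/S/I on L3; bus BusRd; mem=80
  op15 P1: store L0 := 70 → I/M/I on L0; bus BusRdX; mem=99
  op16 P0: store L0 := 1 → M/I/I on L0; bus BusRdX Flush; mem=70
  op17 P1: store L0 := 66 → I/M/I on L0; bus BusRdX Flush; mem=1
  op18 P0: load  L0 → S/S/I on L0; bus BusRd Flush; mem=66
  op19 P0: load  L0 → S/S/I on L0; bus (none); mem=66
  op20 P2: store L0 := 69 → I/I/M on L0; bus BusRdX; mem=66
  op21 P0: load  L0 → S/I/S on L0; bus BusRd Flush; mem=69
  op22 P2: load  L0 → S/I/S on L0; bus (none); mem=69

memory[L3] = 80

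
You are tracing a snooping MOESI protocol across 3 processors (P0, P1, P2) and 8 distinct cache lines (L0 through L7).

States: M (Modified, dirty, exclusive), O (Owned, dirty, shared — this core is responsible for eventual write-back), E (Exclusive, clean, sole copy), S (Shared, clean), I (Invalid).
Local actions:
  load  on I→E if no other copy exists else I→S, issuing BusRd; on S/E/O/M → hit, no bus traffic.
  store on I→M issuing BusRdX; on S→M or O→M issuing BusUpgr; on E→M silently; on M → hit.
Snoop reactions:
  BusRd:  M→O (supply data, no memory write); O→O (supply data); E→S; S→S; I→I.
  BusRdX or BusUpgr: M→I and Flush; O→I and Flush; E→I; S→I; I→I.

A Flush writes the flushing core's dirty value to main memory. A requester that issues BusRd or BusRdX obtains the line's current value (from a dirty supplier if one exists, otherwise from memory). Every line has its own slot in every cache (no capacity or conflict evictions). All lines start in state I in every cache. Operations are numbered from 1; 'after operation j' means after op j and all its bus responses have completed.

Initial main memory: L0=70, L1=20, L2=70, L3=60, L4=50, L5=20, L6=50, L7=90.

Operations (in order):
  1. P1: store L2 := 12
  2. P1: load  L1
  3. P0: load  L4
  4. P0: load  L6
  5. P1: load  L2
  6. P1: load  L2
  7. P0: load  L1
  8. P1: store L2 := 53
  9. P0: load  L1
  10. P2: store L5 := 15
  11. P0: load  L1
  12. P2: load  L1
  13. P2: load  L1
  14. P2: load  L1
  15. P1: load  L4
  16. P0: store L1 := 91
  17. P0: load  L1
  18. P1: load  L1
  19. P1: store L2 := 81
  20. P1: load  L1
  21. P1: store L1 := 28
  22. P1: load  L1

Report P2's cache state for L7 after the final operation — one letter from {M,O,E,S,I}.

1. P1: store L2 := 12  bus=[BusRdX]  L2: P0=I P1=M P2=I  mem[L2]=70
2. P1: load  L1  bus=[BusRd]  L1: P0=I P1=E P2=I  mem[L1]=20
3. P0: load  L4  bus=[BusRd]  L4: P0=E P1=I P2=I  mem[L4]=50
4. P0: load  L6  bus=[BusRd]  L6: P0=E P1=I P2=I  mem[L6]=50
5. P1: load  L2  bus=[-]  L2: P0=I P1=M P2=I  mem[L2]=70
6. P1: load  L2  bus=[-]  L2: P0=I P1=M P2=I  mem[L2]=70
7. P0: load  L1  bus=[BusRd]  L1: P0=S P1=S P2=I  mem[L1]=20
8. P1: store L2 := 53  bus=[-]  L2: P0=I P1=M P2=I  mem[L2]=70
9. P0: load  L1  bus=[-]  L1: P0=S P1=S P2=I  mem[L1]=20
10. P2: store L5 := 15  bus=[BusRdX]  L5: P0=I P1=I P2=M  mem[L5]=20
11. P0: load  L1  bus=[-]  L1: P0=S P1=S P2=I  mem[L1]=20
12. P2: load  L1  bus=[BusRd]  L1: P0=S P1=S P2=S  mem[L1]=20
13. P2: load  L1  bus=[-]  L1: P0=S P1=S P2=S  mem[L1]=20
14. P2: load  L1  bus=[-]  L1: P0=S P1=S P2=S  mem[L1]=20
15. P1: load  L4  bus=[BusRd]  L4: P0=S P1=S P2=I  mem[L4]=50
16. P0: store L1 := 91  bus=[BusUpgr]  L1: P0=M P1=I P2=I  mem[L1]=20
17. P0: load  L1  bus=[-]  L1: P0=M P1=I P2=I  mem[L1]=20
18. P1: load  L1  bus=[BusRd]  L1: P0=O P1=S P2=I  mem[L1]=20
19. P1: store L2 := 81  bus=[-]  L2: P0=I P1=M P2=I  mem[L2]=70
20. P1: load  L1  bus=[-]  L1: P0=O P1=S P2=I  mem[L1]=20
21. P1: store L1 := 28  bus=[BusUpgr,Flush]  L1: P0=I P1=M P2=I  mem[L1]=91
22. P1: load  L1  bus=[-]  L1: P0=I P1=M P2=I  mem[L1]=91

state = I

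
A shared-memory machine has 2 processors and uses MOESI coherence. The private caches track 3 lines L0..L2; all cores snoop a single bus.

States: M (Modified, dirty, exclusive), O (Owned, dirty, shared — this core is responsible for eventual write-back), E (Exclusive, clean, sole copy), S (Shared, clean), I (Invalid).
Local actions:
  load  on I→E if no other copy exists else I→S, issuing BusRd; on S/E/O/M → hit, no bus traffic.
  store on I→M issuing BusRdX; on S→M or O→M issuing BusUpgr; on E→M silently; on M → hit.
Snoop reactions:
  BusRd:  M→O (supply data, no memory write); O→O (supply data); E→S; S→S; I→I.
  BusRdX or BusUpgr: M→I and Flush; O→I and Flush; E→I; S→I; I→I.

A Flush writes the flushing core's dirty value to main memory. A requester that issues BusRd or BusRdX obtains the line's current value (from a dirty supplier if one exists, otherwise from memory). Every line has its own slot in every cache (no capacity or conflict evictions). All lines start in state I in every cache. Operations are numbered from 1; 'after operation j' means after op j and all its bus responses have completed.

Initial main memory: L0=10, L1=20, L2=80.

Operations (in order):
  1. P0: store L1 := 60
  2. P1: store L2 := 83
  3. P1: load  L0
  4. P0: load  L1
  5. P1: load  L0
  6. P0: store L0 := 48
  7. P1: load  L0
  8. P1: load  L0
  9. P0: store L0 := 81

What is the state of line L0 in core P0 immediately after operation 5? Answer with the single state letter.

step 1: P0: store L1 := 60  ⟶  MI  (L1)  txn=BusRdX  M[L1]=20
step 2: P1: store L2 := 83  ⟶  IM  (L2)  txn=BusRdX  M[L2]=80
step 3: P1: load  L0  ⟶  IE  (L0)  txn=BusRd  M[L0]=10
step 4: P0: load  L1  ⟶  MI  (L1)  txn=∅  M[L1]=20
step 5: P1: load  L0  ⟶  IE  (L0)  txn=∅  M[L0]=10
step 6: P0: store L0 := 48  ⟶  MI  (L0)  txn=BusRdX  M[L0]=10
step 7: P1: load  L0  ⟶  OS  (L0)  txn=BusRd  M[L0]=10
step 8: P1: load  L0  ⟶  OS  (L0)  txn=∅  M[L0]=10
step 9: P0: store L0 := 81  ⟶  MI  (L0)  txn=BusUpgr  M[L0]=10

state = I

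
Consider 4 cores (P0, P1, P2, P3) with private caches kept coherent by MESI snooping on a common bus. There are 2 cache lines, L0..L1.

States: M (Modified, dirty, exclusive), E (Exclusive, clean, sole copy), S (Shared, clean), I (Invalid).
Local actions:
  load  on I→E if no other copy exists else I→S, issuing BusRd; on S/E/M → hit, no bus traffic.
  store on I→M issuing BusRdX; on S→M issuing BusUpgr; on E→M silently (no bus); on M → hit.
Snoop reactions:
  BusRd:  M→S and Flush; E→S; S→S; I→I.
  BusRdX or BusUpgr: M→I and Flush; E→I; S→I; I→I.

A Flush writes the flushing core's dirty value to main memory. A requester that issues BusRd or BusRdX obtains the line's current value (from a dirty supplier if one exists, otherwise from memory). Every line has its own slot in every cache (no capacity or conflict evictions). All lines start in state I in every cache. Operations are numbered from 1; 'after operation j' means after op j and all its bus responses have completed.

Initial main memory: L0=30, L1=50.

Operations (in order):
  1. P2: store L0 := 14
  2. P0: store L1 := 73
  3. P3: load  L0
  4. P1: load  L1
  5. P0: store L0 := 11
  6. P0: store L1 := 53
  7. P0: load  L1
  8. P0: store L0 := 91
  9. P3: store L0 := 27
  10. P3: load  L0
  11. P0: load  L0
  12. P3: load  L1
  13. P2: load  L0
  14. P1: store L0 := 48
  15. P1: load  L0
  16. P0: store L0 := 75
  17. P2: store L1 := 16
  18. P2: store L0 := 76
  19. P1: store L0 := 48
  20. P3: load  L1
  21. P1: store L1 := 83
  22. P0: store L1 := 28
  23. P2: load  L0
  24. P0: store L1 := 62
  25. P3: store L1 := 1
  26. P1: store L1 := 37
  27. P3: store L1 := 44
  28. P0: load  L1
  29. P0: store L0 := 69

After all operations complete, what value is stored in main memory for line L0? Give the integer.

memory[L0] = 48

step 1: P2: store L0 := 14  ⟶  IIMI  (L0)  txn=BusRdX  M[L0]=30
step 2: P0: store L1 := 73  ⟶  MIII  (L1)  txn=BusRdX  M[L1]=50
step 3: P3: load  L0  ⟶  IISS  (L0)  txn=BusRd+Flush  M[L0]=14
step 4: P1: load  L1  ⟶  SSII  (L1)  txn=BusRd+Flush  M[L1]=73
step 5: P0: store L0 := 11  ⟶  MIII  (L0)  txn=BusRdX  M[L0]=14
step 6: P0: store L1 := 53  ⟶  MIII  (L1)  txn=BusUpgr  M[L1]=73
step 7: P0: load  L1  ⟶  MIII  (L1)  txn=∅  M[L1]=73
step 8: P0: store L0 := 91  ⟶  MIII  (L0)  txn=∅  M[L0]=14
step 9: P3: store L0 := 27  ⟶  IIIM  (L0)  txn=BusRdX+Flush  M[L0]=91
step 10: P3: load  L0  ⟶  IIIM  (L0)  txn=∅  M[L0]=91
step 11: P0: load  L0  ⟶  SIIS  (L0)  txn=BusRd+Flush  M[L0]=27
step 12: P3: load  L1  ⟶  SIIS  (L1)  txn=BusRd+Flush  M[L1]=53
step 13: P2: load  L0  ⟶  SISS  (L0)  txn=BusRd  M[L0]=27
step 14: P1: store L0 := 48  ⟶  IMII  (L0)  txn=BusRdX  M[L0]=27
step 15: P1: load  L0  ⟶  IMII  (L0)  txn=∅  M[L0]=27
step 16: P0: store L0 := 75  ⟶  MIII  (L0)  txn=BusRdX+Flush  M[L0]=48
step 17: P2: store L1 := 16  ⟶  IIMI  (L1)  txn=BusRdX  M[L1]=53
step 18: P2: store L0 := 76  ⟶  IIMI  (L0)  txn=BusRdX+Flush  M[L0]=75
step 19: P1: store L0 := 48  ⟶  IMII  (L0)  txn=BusRdX+Flush  M[L0]=76
step 20: P3: load  L1  ⟶  IISS  (L1)  txn=BusRd+Flush  M[L1]=16
step 21: P1: store L1 := 83  ⟶  IMII  (L1)  txn=BusRdX  M[L1]=16
step 22: P0: store L1 := 28  ⟶  MIII  (L1)  txn=BusRdX+Flush  M[L1]=83
step 23: P2: load  L0  ⟶  ISSI  (L0)  txn=BusRd+Flush  M[L0]=48
step 24: P0: store L1 := 62  ⟶  MIII  (L1)  txn=∅  M[L1]=83
step 25: P3: store L1 := 1  ⟶  IIIM  (L1)  txn=BusRdX+Flush  M[L1]=62
step 26: P1: store L1 := 37  ⟶  IMII  (L1)  txn=BusRdX+Flush  M[L1]=1
step 27: P3: store L1 := 44  ⟶  IIIM  (L1)  txn=BusRdX+Flush  M[L1]=37
step 28: P0: load  L1  ⟶  SIIS  (L1)  txn=BusRd+Flush  M[L1]=44
step 29: P0: store L0 := 69  ⟶  MIII  (L0)  txn=BusRdX  M[L0]=48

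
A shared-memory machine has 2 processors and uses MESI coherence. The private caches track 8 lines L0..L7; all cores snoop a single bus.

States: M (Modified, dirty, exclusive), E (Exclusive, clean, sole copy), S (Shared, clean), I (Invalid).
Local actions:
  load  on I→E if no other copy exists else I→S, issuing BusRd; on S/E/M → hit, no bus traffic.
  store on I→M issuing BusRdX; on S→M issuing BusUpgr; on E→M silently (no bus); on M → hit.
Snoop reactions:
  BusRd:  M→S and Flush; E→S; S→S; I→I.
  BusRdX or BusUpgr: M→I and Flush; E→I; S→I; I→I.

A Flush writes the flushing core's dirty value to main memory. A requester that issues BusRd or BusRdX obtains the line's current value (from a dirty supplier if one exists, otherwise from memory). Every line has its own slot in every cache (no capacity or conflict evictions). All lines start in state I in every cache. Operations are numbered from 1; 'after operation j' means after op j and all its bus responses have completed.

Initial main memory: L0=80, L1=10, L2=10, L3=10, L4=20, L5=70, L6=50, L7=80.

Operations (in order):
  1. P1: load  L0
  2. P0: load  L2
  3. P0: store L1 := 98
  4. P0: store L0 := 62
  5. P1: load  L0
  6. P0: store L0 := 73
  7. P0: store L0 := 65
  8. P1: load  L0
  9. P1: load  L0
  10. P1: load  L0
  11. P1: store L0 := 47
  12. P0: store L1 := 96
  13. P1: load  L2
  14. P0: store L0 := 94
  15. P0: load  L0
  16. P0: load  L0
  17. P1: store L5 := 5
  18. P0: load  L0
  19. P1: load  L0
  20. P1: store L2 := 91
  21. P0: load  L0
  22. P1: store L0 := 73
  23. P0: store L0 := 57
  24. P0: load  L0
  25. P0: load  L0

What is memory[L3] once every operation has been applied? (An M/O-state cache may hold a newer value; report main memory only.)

  op1 P1: load  L0 → I/E on L0; bus BusRd; mem=80
  op2 P0: load  L2 → E/I on L2; bus BusRd; mem=10
  op3 P0: store L1 := 98 → M/I on L1; bus BusRdX; mem=10
  op4 P0: store L0 := 62 → M/I on L0; bus BusRdX; mem=80
  op5 P1: load  L0 → S/S on L0; bus BusRd Flush; mem=62
  op6 P0: store L0 := 73 → M/I on L0; bus BusUpgr; mem=62
  op7 P0: store L0 := 65 → M/I on L0; bus (none); mem=62
  op8 P1: load  L0 → S/S on L0; bus BusRd Flush; mem=65
  op9 P1: load  L0 → S/S on L0; bus (none); mem=65
  op10 P1: load  L0 → S/S on L0; bus (none); mem=65
  op11 P1: store L0 := 47 → I/M on L0; bus BusUpgr; mem=65
  op12 P0: store L1 := 96 → M/I on L1; bus (none); mem=10
  op13 P1: load  L2 → S/S on L2; bus BusRd; mem=10
  op14 P0: store L0 := 94 → M/I on L0; bus BusRdX Flush; mem=47
  op15 P0: load  L0 → M/I on L0; bus (none); mem=47
  op16 P0: load  L0 → M/I on L0; bus (none); mem=47
  op17 P1: store L5 := 5 → I/M on L5; bus BusRdX; mem=70
  op18 P0: load  L0 → M/I on L0; bus (none); mem=47
  op19 P1: load  L0 → S/S on L0; bus BusRd Flush; mem=94
  op20 P1: store L2 := 91 → I/M on L2; bus BusUpgr; mem=10
  op21 P0: load  L0 → S/S on L0; bus (none); mem=94
  op22 P1: store L0 := 73 → I/M on L0; bus BusUpgr; mem=94
  op23 P0: store L0 := 57 → M/I on L0; bus BusRdX Flush; mem=73
  op24 P0: load  L0 → M/I on L0; bus (none); mem=73
  op25 P0: load  L0 → M/I on L0; bus (none); mem=73

memory[L3] = 10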